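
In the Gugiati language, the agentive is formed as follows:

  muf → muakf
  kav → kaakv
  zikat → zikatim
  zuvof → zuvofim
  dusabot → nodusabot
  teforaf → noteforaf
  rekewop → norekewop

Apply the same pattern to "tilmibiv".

muf and zuvof both end in -f yet inflect differently (muakf, zuvofim), so the final letter is not what conditions the rule; the number of vowels is.
"tilmibiv" has 3 vowels. The stems with 3 vowels (dusabot → nodusabot, teforaf → noteforaf, rekewop → norekewop) add the prefix no-.
So tilmibiv → notilmibiv.

notilmibiv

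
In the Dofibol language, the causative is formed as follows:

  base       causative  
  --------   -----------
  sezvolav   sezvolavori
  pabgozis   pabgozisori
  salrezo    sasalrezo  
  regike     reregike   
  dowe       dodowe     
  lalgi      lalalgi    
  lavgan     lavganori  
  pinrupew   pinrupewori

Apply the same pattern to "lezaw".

pinrupew and regike both have last vowel 'e' yet inflect differently (pinrupewori, reregike), so the last vowel is not what conditions the rule; whether the stem ends in a vowel or a consonant is.
"lezaw" ends in a consonant. The stems ending in a consonant (pinrupew → pinrupewori, pabgozis → pabgozisori, lavgan → lavganori) add -ori.
The other pattern: stems ending in a vowel repeat the first consonant+vowel as a prefix.
So lezaw → lezawori.

lezawori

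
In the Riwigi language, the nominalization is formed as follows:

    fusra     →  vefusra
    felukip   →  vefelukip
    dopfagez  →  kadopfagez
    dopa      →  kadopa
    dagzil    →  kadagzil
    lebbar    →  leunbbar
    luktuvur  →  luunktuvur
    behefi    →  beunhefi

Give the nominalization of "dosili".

kadosili

fusra and dopa both end in -a yet inflect differently (vefusra, kadopa), so the final letter is not what conditions the rule; the first letter is.
"dosili" begins with d-. The stems beginning with d- (dopfagez → kadopfagez, dopa → kadopa, dagzil → kadagzil) add the prefix ka-.
The other patterns: stems beginning with f- add the prefix ve-; stems beginning with b- or l- insert -un- after the first vowel.
So dosili → kadosili.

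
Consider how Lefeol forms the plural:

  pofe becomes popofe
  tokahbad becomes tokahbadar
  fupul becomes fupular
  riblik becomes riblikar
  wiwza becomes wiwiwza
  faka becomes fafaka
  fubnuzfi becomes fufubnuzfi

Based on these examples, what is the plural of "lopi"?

lolopi

fubnuzfi and riblik both have last vowel 'i' yet inflect differently (fufubnuzfi, riblikar), so the last vowel is not what conditions the rule; whether the stem ends in a vowel or a consonant is.
"lopi" ends in a vowel. The stems ending in a vowel (fubnuzfi → fufubnuzfi, faka → fafaka, wiwza → wiwiwza) repeat the first consonant+vowel as a prefix.
So lopi → lolopi.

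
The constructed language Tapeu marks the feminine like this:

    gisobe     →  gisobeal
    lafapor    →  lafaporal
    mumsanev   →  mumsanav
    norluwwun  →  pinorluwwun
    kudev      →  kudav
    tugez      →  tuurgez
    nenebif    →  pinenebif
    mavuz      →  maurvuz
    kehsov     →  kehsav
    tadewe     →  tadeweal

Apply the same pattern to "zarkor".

mumsanev and tugez both have last vowel 'e' yet inflect differently (mumsanav, tuurgez), so the last vowel is not what conditions the rule; the final letter is.
"zarkor" ends in -r. The one such stem in the data (lafapor → lafaporal) adds -al, so the same rule applies.
The other patterns: stems ending in -v change the last vowel to 'a'; stems ending in -f or -n add the prefix pi-; stems ending in -z insert -ur- after the first vowel.
So zarkor → zarkoral.

zarkoral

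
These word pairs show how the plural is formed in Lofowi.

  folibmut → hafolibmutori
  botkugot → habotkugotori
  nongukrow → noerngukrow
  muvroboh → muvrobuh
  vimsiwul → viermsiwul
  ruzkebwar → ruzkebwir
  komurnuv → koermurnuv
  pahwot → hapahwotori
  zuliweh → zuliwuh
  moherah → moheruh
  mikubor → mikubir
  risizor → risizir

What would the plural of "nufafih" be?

nufafuh

muvroboh and pahwot both have last vowel 'o' yet inflect differently (muvrobuh, hapahwotori), so the last vowel is not what conditions the rule; the final letter is.
"nufafih" ends in -h. The stems ending in -h (moherah → moheruh, muvroboh → muvrobuh, zuliweh → zuliwuh) change the last vowel to 'u'.
So nufafih → nufafuh.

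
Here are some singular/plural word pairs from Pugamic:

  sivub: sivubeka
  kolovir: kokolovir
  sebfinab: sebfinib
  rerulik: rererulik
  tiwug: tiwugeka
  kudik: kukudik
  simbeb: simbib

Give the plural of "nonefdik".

nononefdik

simbeb and sivub both end in -b yet inflect differently (simbib, sivubeka), so the final letter is not what conditions the rule; the last vowel is.
"nonefdik" has last vowel 'i'. The stems whose last vowel is 'i' (kolovir → kokolovir, rerulik → rererulik, kudik → kukudik) repeat the first consonant+vowel as a prefix.
The other patterns: stems whose last vowel is 'a' or 'e' change the last vowel to 'i'; stems whose last vowel is 'u' add -eka.
So nonefdik → nononefdik.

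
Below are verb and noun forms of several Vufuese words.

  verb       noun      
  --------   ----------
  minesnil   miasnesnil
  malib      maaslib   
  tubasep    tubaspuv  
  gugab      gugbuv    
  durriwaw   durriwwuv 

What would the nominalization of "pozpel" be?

pozpluv

malib and gugab both end in -b yet inflect differently (maaslib, gugbuv), so the final letter is not what conditions the rule; the last vowel is.
"pozpel" has last vowel 'e'. The one such stem in the data (tubasep → tubaspuv) deletes the last vowel and adds -uv (as do gugab, durriwaw), so the same rule applies.
So pozpel → pozpluv.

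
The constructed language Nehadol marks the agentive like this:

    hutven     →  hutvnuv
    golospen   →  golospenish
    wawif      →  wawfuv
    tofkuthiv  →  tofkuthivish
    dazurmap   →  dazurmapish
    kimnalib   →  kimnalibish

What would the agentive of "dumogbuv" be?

dumogbuvish

golospen and hutven both end in -n yet inflect differently (golospenish, hutvnuv), so the final letter is not what conditions the rule; the number of vowels is.
"dumogbuv" has 3 vowels. The stems with 3 vowels (kimnalib → kimnalibish, dazurmap → dazurmapish, golospen → golospenish) add -ish.
The other pattern: stems with 2 vowels delete the last vowel and add -uv.
So dumogbuv → dumogbuvish.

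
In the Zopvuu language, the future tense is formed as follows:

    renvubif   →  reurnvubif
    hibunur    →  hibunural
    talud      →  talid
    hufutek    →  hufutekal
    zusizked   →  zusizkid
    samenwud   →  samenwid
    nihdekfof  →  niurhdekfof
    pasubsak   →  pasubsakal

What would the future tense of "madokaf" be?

"madokaf" ends in -f. The stems ending in -f (nihdekfof → niurhdekfof, renvubif → reurnvubif) insert -ur- after the first vowel.
The other patterns: stems ending in -d change the last vowel to 'i'; stems ending in -k or -r add -al.
So madokaf → maurdokaf.

maurdokaf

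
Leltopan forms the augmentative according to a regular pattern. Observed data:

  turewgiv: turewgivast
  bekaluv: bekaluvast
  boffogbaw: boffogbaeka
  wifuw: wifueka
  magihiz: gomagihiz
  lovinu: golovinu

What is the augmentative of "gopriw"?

goprieka

bekaluv and wifuw both have last vowel 'u' yet inflect differently (bekaluvast, wifueka), so the last vowel is not what conditions the rule; the final letter is.
"gopriw" ends in -w. The stems ending in -w (boffogbaw → boffogbaeka, wifuw → wifueka) drop the final letter and add -eka.
The other patterns: stems ending in -v add -ast; stems ending in -u or -z add the prefix go-.
So gopriw → goprieka.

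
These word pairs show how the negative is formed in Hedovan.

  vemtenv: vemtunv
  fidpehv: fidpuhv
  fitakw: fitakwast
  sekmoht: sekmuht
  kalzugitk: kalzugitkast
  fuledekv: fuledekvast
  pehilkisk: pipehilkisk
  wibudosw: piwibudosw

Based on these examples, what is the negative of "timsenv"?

"timsenv" has second-to-last letter 'n'. The one such stem in the data (vemtenv → vemtunv) changes the last vowel to 'u' (as do fidpehv, sekmoht), so the same rule applies.
So timsenv → timsunv.

timsunv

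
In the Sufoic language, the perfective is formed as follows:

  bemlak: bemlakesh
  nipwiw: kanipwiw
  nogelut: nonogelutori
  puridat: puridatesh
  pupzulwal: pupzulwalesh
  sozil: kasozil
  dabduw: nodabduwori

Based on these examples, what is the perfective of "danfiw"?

"danfiw" has last vowel 'i'. The stems whose last vowel is 'i' (nipwiw → kanipwiw, sozil → kasozil) add the prefix ka-.
The other patterns: stems whose last vowel is 'a' add -esh; stems whose last vowel is 'u' add no- … -ori around the stem.
So danfiw → kadanfiw.

kadanfiw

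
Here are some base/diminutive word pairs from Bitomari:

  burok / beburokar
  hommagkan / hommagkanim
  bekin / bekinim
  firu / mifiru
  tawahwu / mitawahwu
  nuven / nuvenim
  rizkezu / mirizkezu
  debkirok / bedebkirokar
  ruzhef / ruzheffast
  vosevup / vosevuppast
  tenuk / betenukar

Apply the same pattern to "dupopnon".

tenuk and firu both have last vowel 'u' yet inflect differently (betenukar, mifiru), so the last vowel is not what conditions the rule; the final letter is.
"dupopnon" ends in -n. The stems ending in -n (bekin → bekinim, hommagkan → hommagkanim, nuven → nuvenim) add -im.
The other patterns: stems ending in -k add be- … -ar around the stem; stems ending in -u add the prefix mi-; stems ending in -f or -p double the final consonant and add -ast.
So dupopnon → dupopnonim.

dupopnonim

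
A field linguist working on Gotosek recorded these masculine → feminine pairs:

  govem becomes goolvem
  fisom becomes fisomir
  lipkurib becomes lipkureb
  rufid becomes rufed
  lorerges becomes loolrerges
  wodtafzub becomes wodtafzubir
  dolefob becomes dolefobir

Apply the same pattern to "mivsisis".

govem and fisom both end in -m yet inflect differently (goolvem, fisomir), so the final letter is not what conditions the rule; the last vowel is.
"mivsisis" has last vowel 'i'. The stems whose last vowel is 'i' (rufid → rufed, lipkurib → lipkureb) change the last vowel to 'e'.
The other patterns: stems whose last vowel is 'e' insert -ol- after the first vowel; stems whose last vowel is 'o' or 'u' add -ir.
So mivsisis → mivsises.

mivsises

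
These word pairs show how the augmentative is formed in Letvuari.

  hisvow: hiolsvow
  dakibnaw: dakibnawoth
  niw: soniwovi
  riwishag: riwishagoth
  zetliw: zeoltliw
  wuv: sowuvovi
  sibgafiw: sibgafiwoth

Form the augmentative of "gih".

niw and hisvow both end in -w yet inflect differently (soniwovi, hiolsvow), so the final letter is not what conditions the rule; the number of vowels is.
"gih" has 1 vowel. The stems with 1 vowel (wuv → sowuvovi, niw → soniwovi) add so- … -ovi around the stem.
The other patterns: stems with 2 vowels insert -ol- after the first vowel; stems with 3 vowels add -oth.
So gih → sogihovi.

sogihovi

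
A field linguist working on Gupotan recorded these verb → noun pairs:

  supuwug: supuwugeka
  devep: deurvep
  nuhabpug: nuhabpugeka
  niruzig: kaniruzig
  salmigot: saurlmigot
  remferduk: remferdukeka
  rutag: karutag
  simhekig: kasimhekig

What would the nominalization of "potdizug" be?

nuhabpug and rutag both end in -g yet inflect differently (nuhabpugeka, karutag), so the final letter is not what conditions the rule; the last vowel is.
"potdizug" has last vowel 'u'. The stems whose last vowel is 'u' (nuhabpug → nuhabpugeka, remferduk → remferdukeka, supuwug → supuwugeka) add -eka.
The other patterns: stems whose last vowel is 'e' or 'o' insert -ur- after the first vowel; stems whose last vowel is 'a' or 'i' add the prefix ka-.
So potdizug → potdizugeka.

potdizugeka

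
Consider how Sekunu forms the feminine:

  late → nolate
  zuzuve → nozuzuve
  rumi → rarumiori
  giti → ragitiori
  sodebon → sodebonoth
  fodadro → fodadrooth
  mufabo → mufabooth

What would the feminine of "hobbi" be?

rahobbiori

"hobbi" ends in -i. The stems ending in -i (rumi → rarumiori, giti → ragitiori) add ra- … -ori around the stem.
So hobbi → rahobbiori.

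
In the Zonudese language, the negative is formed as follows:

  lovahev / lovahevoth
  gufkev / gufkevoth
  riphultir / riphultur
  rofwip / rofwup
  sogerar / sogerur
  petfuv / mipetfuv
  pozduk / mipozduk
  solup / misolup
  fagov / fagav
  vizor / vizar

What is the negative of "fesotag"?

fesotug

lovahev and petfuv both end in -v yet inflect differently (lovahevoth, mipetfuv), so the final letter is not what conditions the rule; the last vowel is.
"fesotag" has last vowel 'a'. The one such stem in the data (sogerar → sogerur) changes the last vowel to 'u' (as do riphultir, rofwip), so the same rule applies.
So fesotag → fesotug.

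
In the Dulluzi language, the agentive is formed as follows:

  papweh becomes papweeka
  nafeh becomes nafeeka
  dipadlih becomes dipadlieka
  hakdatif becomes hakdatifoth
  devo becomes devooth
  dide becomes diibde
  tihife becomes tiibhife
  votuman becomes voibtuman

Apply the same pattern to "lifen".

liibfen

"lifen" ends in -n. The one such stem in the data (votuman → voibtuman) inserts -ib- after the first vowel (as do dide, tihife), so the same rule applies.
The other patterns: stems ending in -h drop the final letter and add -eka; stems ending in -f or -o add -oth.
So lifen → liibfen.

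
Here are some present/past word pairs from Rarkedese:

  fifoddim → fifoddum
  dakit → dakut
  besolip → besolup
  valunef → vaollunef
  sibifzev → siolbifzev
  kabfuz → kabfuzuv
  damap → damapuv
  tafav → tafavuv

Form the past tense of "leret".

besolip and damap both end in -p yet inflect differently (besolup, damapuv), so the final letter is not what conditions the rule; the last vowel is.
"leret" has last vowel 'e'. The stems whose last vowel is 'e' (valunef → vaollunef, sibifzev → siolbifzev) insert -ol- after the first vowel.
So leret → leolret.

leolret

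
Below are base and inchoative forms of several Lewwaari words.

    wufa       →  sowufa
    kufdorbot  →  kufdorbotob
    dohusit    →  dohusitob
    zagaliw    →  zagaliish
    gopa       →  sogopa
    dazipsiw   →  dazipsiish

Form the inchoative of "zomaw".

zomaish

zagaliw and dohusit both have last vowel 'i' yet inflect differently (zagaliish, dohusitob), so the last vowel is not what conditions the rule; the final letter is.
"zomaw" ends in -w. The stems ending in -w (zagaliw → zagaliish, dazipsiw → dazipsiish) drop the final letter and add -ish.
The other patterns: stems ending in -a add the prefix so-; stems ending in -t add -ob.
So zomaw → zomaish.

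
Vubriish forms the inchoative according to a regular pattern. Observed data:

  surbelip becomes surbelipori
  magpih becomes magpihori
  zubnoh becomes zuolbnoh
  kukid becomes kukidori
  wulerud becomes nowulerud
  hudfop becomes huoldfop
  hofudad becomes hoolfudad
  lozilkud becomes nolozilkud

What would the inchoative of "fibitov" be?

lozilkud and kukid both end in -d yet inflect differently (nolozilkud, kukidori), so the final letter is not what conditions the rule; the last vowel is.
"fibitov" has last vowel 'o'. The stems whose last vowel is 'o' (hudfop → huoldfop, zubnoh → zuolbnoh) insert -ol- after the first vowel.
The other patterns: stems whose last vowel is 'u' add the prefix no-; stems whose last vowel is 'i' add -ori.
So fibitov → fiolbitov.

fiolbitov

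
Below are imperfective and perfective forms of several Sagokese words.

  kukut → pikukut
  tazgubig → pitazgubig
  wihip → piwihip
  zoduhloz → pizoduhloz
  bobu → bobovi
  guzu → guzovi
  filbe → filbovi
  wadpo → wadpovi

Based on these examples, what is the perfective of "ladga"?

ladgovi

kukut and bobu both have last vowel 'u' yet inflect differently (pikukut, bobovi), so the last vowel is not what conditions the rule; whether the stem ends in a vowel or a consonant is.
"ladga" ends in a vowel. The stems ending in a vowel (bobu → bobovi, guzu → guzovi, filbe → filbovi) drop the final letter and add -ovi.
The other pattern: stems ending in a consonant add the prefix pi-.
So ladga → ladgovi.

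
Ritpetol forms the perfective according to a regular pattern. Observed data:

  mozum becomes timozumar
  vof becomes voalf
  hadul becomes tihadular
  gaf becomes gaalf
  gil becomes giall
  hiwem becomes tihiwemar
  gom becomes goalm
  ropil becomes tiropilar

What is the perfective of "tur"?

gil and hadul both end in -l yet inflect differently (giall, tihadular), so the final letter is not what conditions the rule; the number of vowels is.
"tur" has 1 vowel. The stems with 1 vowel (gom → goalm, vof → voalf, gaf → gaalf) insert -al- after the first vowel.
So tur → tualr.

tualr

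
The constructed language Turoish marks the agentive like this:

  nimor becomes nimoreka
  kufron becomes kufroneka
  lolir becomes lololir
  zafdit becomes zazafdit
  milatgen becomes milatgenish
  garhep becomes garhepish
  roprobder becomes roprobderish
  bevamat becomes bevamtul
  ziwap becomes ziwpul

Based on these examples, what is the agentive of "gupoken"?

gupokenish

nimor and lolir both end in -r yet inflect differently (nimoreka, lololir), so the final letter is not what conditions the rule; the last vowel is.
"gupoken" has last vowel 'e'. The stems whose last vowel is 'e' (milatgen → milatgenish, garhep → garhepish, roprobder → roprobderish) add -ish.
The other patterns: stems whose last vowel is 'o' add -eka; stems whose last vowel is 'i' repeat the first consonant+vowel as a prefix; stems whose last vowel is 'a' delete the last vowel and add -ul.
So gupoken → gupokenish.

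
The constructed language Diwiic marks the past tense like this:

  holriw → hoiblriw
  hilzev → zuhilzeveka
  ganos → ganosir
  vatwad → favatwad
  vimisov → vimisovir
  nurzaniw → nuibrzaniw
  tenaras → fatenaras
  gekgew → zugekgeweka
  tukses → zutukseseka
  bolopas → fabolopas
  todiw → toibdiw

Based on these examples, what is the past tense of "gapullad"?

fagapullad

"gapullad" has last vowel 'a'. The stems whose last vowel is 'a' (bolopas → fabolopas, tenaras → fatenaras, vatwad → favatwad) add the prefix fa-.
The other patterns: stems whose last vowel is 'e' add zu- … -eka around the stem; stems whose last vowel is 'o' add -ir; stems whose last vowel is 'i' insert -ib- after the first vowel.
So gapullad → fagapullad.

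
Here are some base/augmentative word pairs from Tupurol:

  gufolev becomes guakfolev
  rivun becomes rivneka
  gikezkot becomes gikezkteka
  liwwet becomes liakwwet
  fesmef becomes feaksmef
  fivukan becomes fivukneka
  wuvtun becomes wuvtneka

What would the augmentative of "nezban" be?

"nezban" has last vowel 'a'. The one such stem in the data (fivukan → fivukneka) deletes the last vowel and adds -eka (as do wuvtun, gikezkot), so the same rule applies.
So nezban → nezbneka.

nezbneka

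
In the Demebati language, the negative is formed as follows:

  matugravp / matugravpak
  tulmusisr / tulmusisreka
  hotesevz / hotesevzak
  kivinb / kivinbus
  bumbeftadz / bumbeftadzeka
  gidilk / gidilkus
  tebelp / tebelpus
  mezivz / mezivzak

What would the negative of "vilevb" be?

tebelp and matugravp both end in -p yet inflect differently (tebelpus, matugravpak), so the final letter is not what conditions the rule; the second-to-last letter is.
"vilevb" has second-to-last letter 'v'. The stems whose second-to-last letter is 'v' (mezivz → mezivzak, hotesevz → hotesevzak, matugravp → matugravpak) add -ak.
The other patterns: stems whose second-to-last letter is 'l' or 'n' add -us; stems whose second-to-last letter is 'd' or 's' add -eka.
So vilevb → vilevbak.

vilevbak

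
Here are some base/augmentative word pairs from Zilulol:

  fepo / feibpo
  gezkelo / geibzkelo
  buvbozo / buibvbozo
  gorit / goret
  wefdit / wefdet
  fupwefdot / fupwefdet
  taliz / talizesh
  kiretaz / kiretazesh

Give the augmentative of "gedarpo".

geibdarpo

fepo and fupwefdot both have last vowel 'o' yet inflect differently (feibpo, fupwefdet), so the last vowel is not what conditions the rule; the final letter is.
"gedarpo" ends in -o. The stems ending in -o (fepo → feibpo, gezkelo → geibzkelo, buvbozo → buibvbozo) insert -ib- after the first vowel.
So gedarpo → geibdarpo.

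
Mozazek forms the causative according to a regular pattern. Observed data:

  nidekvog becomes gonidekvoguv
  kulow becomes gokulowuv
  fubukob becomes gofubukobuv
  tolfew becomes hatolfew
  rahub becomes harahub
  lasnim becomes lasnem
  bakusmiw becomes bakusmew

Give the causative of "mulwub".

bakusmiw and kulow both end in -w yet inflect differently (bakusmew, gokulowuv), so the final letter is not what conditions the rule; the last vowel is.
"mulwub" has last vowel 'u'. The one such stem in the data (rahub → harahub) adds the prefix ha-, so the same rule applies.
So mulwub → hamulwub.

hamulwub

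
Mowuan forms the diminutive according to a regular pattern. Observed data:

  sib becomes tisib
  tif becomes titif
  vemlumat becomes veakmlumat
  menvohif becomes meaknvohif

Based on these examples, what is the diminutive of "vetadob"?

tif and menvohif both end in -f yet inflect differently (titif, meaknvohif), so the final letter is not what conditions the rule; the number of vowels is.
"vetadob" has 3 vowels. The stems with 3 vowels (menvohif → meaknvohif, vemlumat → veakmlumat) insert -ak- after the first vowel.
So vetadob → veaktadob.

veaktadob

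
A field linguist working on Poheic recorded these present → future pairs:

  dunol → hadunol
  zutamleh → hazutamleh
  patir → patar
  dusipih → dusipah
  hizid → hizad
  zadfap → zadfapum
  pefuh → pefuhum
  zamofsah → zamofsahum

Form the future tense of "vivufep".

"vivufep" has last vowel 'e'. The one such stem in the data (zutamleh → hazutamleh) adds the prefix ha-, so the same rule applies.
So vivufep → havivufep.

havivufep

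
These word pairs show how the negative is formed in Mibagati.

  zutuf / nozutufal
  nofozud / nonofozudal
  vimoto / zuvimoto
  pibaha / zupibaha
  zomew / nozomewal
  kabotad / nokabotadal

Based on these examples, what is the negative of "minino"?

kabotad and pibaha both have last vowel 'a' yet inflect differently (nokabotadal, zupibaha), so the last vowel is not what conditions the rule; whether the stem ends in a vowel or a consonant is.
"minino" ends in a vowel. The stems ending in a vowel (pibaha → zupibaha, vimoto → zuvimoto) add the prefix zu-.
The other pattern: stems ending in a consonant add no- … -al around the stem.
So minino → zuminino.

zuminino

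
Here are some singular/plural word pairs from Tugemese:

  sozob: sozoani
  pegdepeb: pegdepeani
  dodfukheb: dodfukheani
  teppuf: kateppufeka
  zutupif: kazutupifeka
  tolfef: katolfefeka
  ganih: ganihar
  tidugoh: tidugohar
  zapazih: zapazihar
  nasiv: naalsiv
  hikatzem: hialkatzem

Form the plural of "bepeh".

bepehar

"bepeh" ends in -h. The stems ending in -h (ganih → ganihar, tidugoh → tidugohar, zapazih → zapazihar) add -ar.
So bepeh → bepehar.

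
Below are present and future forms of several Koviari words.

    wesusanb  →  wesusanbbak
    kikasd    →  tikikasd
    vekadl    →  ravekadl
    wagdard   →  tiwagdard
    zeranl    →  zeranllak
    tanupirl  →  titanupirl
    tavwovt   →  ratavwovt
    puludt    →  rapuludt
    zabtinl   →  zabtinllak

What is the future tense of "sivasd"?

tisivasd

"sivasd" has second-to-last letter 's'. The one such stem in the data (kikasd → tikikasd) adds the prefix ti-, so the same rule applies.
The other patterns: stems whose second-to-last letter is 'n' double the final consonant and add -ak; stems whose second-to-last letter is 'd' or 'v' add the prefix ra-.
So sivasd → tisivasd.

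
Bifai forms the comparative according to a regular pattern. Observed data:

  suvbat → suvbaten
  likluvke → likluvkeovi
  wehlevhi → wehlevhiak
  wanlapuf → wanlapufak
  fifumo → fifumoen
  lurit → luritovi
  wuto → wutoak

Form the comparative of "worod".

lurit and suvbat both end in -t yet inflect differently (luritovi, suvbaten), so the final letter is not what conditions the rule; the first letter is.
"worod" begins with w-. The stems beginning with w- (wehlevhi → wehlevhiak, wuto → wutoak, wanlapuf → wanlapufak) add -ak.
The other patterns: stems beginning with l- add -ovi; stems beginning with f- or s- add -en.
So worod → worodak.

worodak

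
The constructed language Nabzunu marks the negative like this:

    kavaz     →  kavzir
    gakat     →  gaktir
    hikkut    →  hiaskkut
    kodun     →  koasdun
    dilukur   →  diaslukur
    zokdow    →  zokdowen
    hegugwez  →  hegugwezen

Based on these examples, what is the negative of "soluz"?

"soluz" has last vowel 'u'. The stems whose last vowel is 'u' (hikkut → hiaskkut, kodun → koasdun, dilukur → diaslukur) insert -as- after the first vowel.
So soluz → soasluz.

soasluz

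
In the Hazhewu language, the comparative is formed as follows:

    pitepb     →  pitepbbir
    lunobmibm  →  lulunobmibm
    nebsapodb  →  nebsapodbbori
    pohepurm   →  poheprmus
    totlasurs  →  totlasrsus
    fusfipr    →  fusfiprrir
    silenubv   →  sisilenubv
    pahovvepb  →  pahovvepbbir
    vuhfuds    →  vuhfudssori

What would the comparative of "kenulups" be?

kenulupssir

"kenulups" has second-to-last letter 'p'. The stems whose second-to-last letter is 'p' (fusfipr → fusfiprrir, pitepb → pitepbbir, pahovvepb → pahovvepbbir) double the final consonant and add -ir.
So kenulups → kenulupssir.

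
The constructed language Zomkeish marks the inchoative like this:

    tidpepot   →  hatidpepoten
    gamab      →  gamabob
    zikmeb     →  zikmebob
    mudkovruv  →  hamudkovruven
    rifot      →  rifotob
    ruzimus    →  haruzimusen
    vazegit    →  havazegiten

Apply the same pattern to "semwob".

semwobob

"semwob" has 2 vowels. The stems with 2 vowels (rifot → rifotob, zikmeb → zikmebob, gamab → gamabob) add -ob.
So semwob → semwobob.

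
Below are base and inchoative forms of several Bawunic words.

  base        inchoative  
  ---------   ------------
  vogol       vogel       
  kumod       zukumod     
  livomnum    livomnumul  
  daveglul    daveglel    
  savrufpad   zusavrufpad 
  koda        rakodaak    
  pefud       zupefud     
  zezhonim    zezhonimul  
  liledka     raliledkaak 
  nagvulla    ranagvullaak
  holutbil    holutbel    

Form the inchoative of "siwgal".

siwgel

"siwgal" ends in -l. The stems ending in -l (holutbil → holutbel, vogol → vogel, daveglul → daveglel) change the last vowel to 'e'.
The other patterns: stems ending in -a add ra- … -ak around the stem; stems ending in -m add -ul; stems ending in -d add the prefix zu-.
So siwgal → siwgel.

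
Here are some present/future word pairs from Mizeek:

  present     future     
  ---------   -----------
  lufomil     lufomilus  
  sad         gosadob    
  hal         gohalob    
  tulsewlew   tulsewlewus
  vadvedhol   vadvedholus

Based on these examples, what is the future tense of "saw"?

gosawob

vadvedhol and hal both end in -l yet inflect differently (vadvedholus, gohalob), so the final letter is not what conditions the rule; the number of vowels is.
"saw" has 1 vowel. The stems with 1 vowel (hal → gohalob, sad → gosadob) add go- … -ob around the stem.
The other pattern: stems with 3 vowels add -us.
So saw → gosawob.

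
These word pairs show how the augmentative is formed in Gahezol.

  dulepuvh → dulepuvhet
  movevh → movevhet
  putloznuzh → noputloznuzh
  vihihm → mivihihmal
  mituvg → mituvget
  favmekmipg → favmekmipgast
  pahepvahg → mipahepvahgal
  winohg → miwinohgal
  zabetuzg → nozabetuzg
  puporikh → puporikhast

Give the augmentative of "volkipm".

volkipmast

winohg and favmekmipg both end in -g yet inflect differently (miwinohgal, favmekmipgast), so the final letter is not what conditions the rule; the second-to-last letter is.
"volkipm" has second-to-last letter 'p'. The one such stem in the data (favmekmipg → favmekmipgast) adds -ast, so the same rule applies.
So volkipm → volkipmast.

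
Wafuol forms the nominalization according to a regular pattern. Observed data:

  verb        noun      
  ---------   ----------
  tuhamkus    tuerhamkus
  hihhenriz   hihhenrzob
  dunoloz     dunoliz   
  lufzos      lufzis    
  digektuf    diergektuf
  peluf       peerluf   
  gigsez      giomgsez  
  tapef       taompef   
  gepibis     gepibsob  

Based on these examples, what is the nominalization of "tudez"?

tuomdez

tuhamkus and lufzos both end in -s yet inflect differently (tuerhamkus, lufzis), so the final letter is not what conditions the rule; the last vowel is.
"tudez" has last vowel 'e'. The stems whose last vowel is 'e' (gigsez → giomgsez, tapef → taompef) insert -om- after the first vowel.
The other patterns: stems whose last vowel is 'u' insert -er- after the first vowel; stems whose last vowel is 'o' change the last vowel to 'i'; stems whose last vowel is 'i' delete the last vowel and add -ob.
So tudez → tuomdez.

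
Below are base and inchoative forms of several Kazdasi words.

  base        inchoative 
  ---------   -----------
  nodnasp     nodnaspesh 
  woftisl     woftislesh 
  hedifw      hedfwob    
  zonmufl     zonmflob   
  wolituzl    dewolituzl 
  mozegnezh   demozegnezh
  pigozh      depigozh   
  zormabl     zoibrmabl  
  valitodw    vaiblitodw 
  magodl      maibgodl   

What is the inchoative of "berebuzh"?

deberebuzh

woftisl and zonmufl both end in -l yet inflect differently (woftislesh, zonmflob), so the final letter is not what conditions the rule; the second-to-last letter is.
"berebuzh" has second-to-last letter 'z'. The stems whose second-to-last letter is 'z' (wolituzl → dewolituzl, mozegnezh → demozegnezh, pigozh → depigozh) add the prefix de-.
So berebuzh → deberebuzh.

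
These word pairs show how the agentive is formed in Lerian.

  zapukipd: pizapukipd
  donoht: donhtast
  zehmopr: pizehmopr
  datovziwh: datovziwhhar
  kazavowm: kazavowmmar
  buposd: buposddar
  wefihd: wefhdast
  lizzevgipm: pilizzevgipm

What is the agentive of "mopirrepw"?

pimopirrepw

wefihd and zapukipd both end in -d yet inflect differently (wefhdast, pizapukipd), so the final letter is not what conditions the rule; the second-to-last letter is.
"mopirrepw" has second-to-last letter 'p'. The stems whose second-to-last letter is 'p' (zapukipd → pizapukipd, zehmopr → pizehmopr, lizzevgipm → pilizzevgipm) add the prefix pi-.
The other patterns: stems whose second-to-last letter is 'h' delete the last vowel and add -ast; stems whose second-to-last letter is 's' or 'w' double the final consonant and add -ar.
So mopirrepw → pimopirrepw.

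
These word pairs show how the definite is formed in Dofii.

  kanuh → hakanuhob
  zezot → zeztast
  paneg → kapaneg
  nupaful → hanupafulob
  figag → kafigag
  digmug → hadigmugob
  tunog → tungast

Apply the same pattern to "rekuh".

digmug and tunog both end in -g yet inflect differently (hadigmugob, tungast), so the final letter is not what conditions the rule; the last vowel is.
"rekuh" has last vowel 'u'. The stems whose last vowel is 'u' (digmug → hadigmugob, nupaful → hanupafulob, kanuh → hakanuhob) add ha- … -ob around the stem.
The other patterns: stems whose last vowel is 'o' delete the last vowel and add -ast; stems whose last vowel is 'a' or 'e' add the prefix ka-.
So rekuh → harekuhob.

harekuhob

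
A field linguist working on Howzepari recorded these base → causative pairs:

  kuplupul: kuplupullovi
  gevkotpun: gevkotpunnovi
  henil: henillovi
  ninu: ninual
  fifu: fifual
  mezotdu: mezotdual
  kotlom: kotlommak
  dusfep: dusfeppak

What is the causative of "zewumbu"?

zewumbual

kuplupul and ninu both have last vowel 'u' yet inflect differently (kuplupullovi, ninual), so the last vowel is not what conditions the rule; the final letter is.
"zewumbu" ends in -u. The stems ending in -u (ninu → ninual, fifu → fifual, mezotdu → mezotdual) add -al.
The other patterns: stems ending in -l or -n double the final consonant and add -ovi; stems ending in -m or -p double the final consonant and add -ak.
So zewumbu → zewumbual.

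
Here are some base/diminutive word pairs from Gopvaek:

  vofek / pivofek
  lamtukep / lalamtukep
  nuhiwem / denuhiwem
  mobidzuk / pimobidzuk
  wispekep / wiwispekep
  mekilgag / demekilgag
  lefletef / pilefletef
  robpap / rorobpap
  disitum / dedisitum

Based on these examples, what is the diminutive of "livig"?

"livig" ends in -g. The one such stem in the data (mekilgag → demekilgag) adds the prefix de-, so the same rule applies.
The other patterns: stems ending in -p repeat the first consonant+vowel as a prefix; stems ending in -f or -k add the prefix pi-.
So livig → delivig.

delivig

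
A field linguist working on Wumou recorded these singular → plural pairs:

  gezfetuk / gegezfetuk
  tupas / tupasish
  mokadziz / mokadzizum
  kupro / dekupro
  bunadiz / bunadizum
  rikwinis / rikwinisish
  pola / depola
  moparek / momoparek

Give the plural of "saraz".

mokadziz and rikwinis both have last vowel 'i' yet inflect differently (mokadzizum, rikwinisish), so the last vowel is not what conditions the rule; the final letter is.
"saraz" ends in -z. The stems ending in -z (mokadziz → mokadzizum, bunadiz → bunadizum) add -um.
So saraz → sarazum.

sarazum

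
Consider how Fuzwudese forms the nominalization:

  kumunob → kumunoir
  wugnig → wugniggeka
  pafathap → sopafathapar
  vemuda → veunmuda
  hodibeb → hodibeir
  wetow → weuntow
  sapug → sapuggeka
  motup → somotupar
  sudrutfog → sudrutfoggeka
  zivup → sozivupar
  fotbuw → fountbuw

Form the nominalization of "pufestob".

pufestoir

zivup and sapug both have last vowel 'u' yet inflect differently (sozivupar, sapuggeka), so the last vowel is not what conditions the rule; the final letter is.
"pufestob" ends in -b. The stems ending in -b (hodibeb → hodibeir, kumunob → kumunoir) drop the final letter and add -ir.
So pufestob → pufestoir.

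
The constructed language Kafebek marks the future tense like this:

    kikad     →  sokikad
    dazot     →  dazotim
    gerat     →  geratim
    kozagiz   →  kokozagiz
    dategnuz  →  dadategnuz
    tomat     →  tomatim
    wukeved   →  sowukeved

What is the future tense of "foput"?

foputim

tomat and kikad both have last vowel 'a' yet inflect differently (tomatim, sokikad), so the last vowel is not what conditions the rule; the final letter is.
"foput" ends in -t. The stems ending in -t (dazot → dazotim, tomat → tomatim, gerat → geratim) add -im.
The other patterns: stems ending in -d add the prefix so-; stems ending in -z repeat the first consonant+vowel as a prefix.
So foput → foputim.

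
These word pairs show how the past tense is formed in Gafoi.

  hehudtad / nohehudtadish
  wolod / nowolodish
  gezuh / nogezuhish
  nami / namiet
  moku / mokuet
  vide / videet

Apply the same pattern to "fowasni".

gezuh and moku both have last vowel 'u' yet inflect differently (nogezuhish, mokuet), so the last vowel is not what conditions the rule; whether the stem ends in a vowel or a consonant is.
"fowasni" ends in a vowel. The stems ending in a vowel (nami → namiet, moku → mokuet, vide → videet) add -et.
The other pattern: stems ending in a consonant add no- … -ish around the stem.
So fowasni → fowasniet.

fowasniet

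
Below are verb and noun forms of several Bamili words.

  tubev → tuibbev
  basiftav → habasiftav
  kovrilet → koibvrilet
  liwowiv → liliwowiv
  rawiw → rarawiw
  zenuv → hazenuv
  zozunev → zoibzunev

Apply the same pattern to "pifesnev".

piibfesnev

liwowiv and tubev both end in -v yet inflect differently (liliwowiv, tuibbev), so the final letter is not what conditions the rule; the last vowel is.
"pifesnev" has last vowel 'e'. The stems whose last vowel is 'e' (tubev → tuibbev, kovrilet → koibvrilet, zozunev → zoibzunev) insert -ib- after the first vowel.
The other patterns: stems whose last vowel is 'i' repeat the first consonant+vowel as a prefix; stems whose last vowel is 'a' or 'u' add the prefix ha-.
So pifesnev → piibfesnev.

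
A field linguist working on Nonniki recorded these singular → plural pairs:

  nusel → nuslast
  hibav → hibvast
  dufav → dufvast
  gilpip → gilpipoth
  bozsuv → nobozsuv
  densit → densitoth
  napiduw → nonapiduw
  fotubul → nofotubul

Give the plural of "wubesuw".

nowubesuw

"wubesuw" has last vowel 'u'. The stems whose last vowel is 'u' (napiduw → nonapiduw, bozsuv → nobozsuv, fotubul → nofotubul) add the prefix no-.
So wubesuw → nowubesuw.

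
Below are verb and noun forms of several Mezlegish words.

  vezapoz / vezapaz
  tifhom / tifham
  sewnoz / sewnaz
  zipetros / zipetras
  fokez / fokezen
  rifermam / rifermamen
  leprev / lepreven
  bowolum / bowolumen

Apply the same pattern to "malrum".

malrumen

vezapoz and fokez both end in -z yet inflect differently (vezapaz, fokezen), so the final letter is not what conditions the rule; the last vowel is.
"malrum" has last vowel 'u'. The one such stem in the data (bowolum → bowolumen) adds -en, so the same rule applies.
The other pattern: stems whose last vowel is 'o' change the last vowel to 'a'.
So malrum → malrumen.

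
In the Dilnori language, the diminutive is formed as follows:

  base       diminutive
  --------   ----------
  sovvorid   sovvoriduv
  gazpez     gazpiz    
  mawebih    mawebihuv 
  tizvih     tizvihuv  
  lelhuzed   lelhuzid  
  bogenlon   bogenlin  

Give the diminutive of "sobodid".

sobodiduv

sovvorid and lelhuzed both end in -d yet inflect differently (sovvoriduv, lelhuzid), so the final letter is not what conditions the rule; the last vowel is.
"sobodid" has last vowel 'i'. The stems whose last vowel is 'i' (tizvih → tizvihuv, mawebih → mawebihuv, sovvorid → sovvoriduv) add -uv.
So sobodid → sobodiduv.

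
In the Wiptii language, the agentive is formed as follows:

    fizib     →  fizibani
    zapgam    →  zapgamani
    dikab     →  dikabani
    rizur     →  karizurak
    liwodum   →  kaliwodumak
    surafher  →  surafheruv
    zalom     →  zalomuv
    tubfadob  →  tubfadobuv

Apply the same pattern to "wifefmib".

"wifefmib" has last vowel 'i'. The one such stem in the data (fizib → fizibani) adds -ani, so the same rule applies.
So wifefmib → wifefmibani.

wifefmibani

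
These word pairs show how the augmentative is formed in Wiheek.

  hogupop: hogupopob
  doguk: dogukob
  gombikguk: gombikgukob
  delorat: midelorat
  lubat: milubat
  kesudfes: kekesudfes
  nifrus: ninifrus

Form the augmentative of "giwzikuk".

giwzikukob

gombikguk and nifrus both have last vowel 'u' yet inflect differently (gombikgukob, ninifrus), so the last vowel is not what conditions the rule; the final letter is.
"giwzikuk" ends in -k. The stems ending in -k (gombikguk → gombikgukob, doguk → dogukob) add -ob.
The other patterns: stems ending in -t add the prefix mi-; stems ending in -s repeat the first consonant+vowel as a prefix.
So giwzikuk → giwzikukob.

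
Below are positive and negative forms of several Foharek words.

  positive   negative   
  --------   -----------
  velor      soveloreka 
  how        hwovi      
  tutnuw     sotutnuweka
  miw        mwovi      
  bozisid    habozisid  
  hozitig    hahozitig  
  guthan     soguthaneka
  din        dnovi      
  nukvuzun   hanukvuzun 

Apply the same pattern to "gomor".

din and guthan both end in -n yet inflect differently (dnovi, soguthaneka), so the final letter is not what conditions the rule; the number of vowels is.
"gomor" has 2 vowels. The stems with 2 vowels (guthan → soguthaneka, velor → soveloreka, tutnuw → sotutnuweka) add so- … -eka around the stem.
The other patterns: stems with 1 vowel delete the last vowel and add -ovi; stems with 3 vowels add the prefix ha-.
So gomor → sogomoreka.

sogomoreka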